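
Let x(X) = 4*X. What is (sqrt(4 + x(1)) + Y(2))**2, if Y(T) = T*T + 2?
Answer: 44 + 24*sqrt(2) ≈ 77.941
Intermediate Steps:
Y(T) = 2 + T**2 (Y(T) = T**2 + 2 = 2 + T**2)
(sqrt(4 + x(1)) + Y(2))**2 = (sqrt(4 + 4*1) + (2 + 2**2))**2 = (sqrt(4 + 4) + (2 + 4))**2 = (sqrt(8) + 6)**2 = (2*sqrt(2) + 6)**2 = (6 + 2*sqrt(2))**2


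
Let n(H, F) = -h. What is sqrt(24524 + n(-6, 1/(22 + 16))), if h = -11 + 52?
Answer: sqrt(24483) ≈ 156.47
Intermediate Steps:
h = 41
n(H, F) = -41 (n(H, F) = -1*41 = -41)
sqrt(24524 + n(-6, 1/(22 + 16))) = sqrt(24524 - 41) = sqrt(24483)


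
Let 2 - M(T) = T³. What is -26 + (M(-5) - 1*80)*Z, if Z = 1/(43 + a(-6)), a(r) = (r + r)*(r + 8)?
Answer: -447/19 ≈ -23.526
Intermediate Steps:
M(T) = 2 - T³
a(r) = 2*r*(8 + r) (a(r) = (2*r)*(8 + r) = 2*r*(8 + r))
Z = 1/19 (Z = 1/(43 + 2*(-6)*(8 - 6)) = 1/(43 + 2*(-6)*2) = 1/(43 - 24) = 1/19 ≈ 0.052632)
-26 + (M(-5) - 1*80)*Z = -26 + ((2 - 1*(-5)³) - 1*80)*(1/19) = -26 + ((2 - 1*(-125)) - 80)*(1/19) = -26 + ((2 + 125) - 80)*(1/19) = -26 + (127 - 80)*(1/19) = -26 + 47*(1/19) = -26 + 47/19 = -447/19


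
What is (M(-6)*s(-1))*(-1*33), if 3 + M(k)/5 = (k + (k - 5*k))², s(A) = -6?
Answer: 317790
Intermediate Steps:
M(k) = -15 + 45*k² (M(k) = -15 + 5*(k + (k - 5*k))² = -15 + 5*(k - 4*k)² = -15 + 5*(-3*k)² = -15 + 5*(9*k²) = -15 + 45*k²)
(M(-6)*s(-1))*(-1*33) = ((-15 + 45*(-6)²)*(-6))*(-1*33) = ((-15 + 45*36)*(-6))*(-33) = ((-15 + 1620)*(-6))*(-33) = (1605*(-6))*(-33) = -9630*(-33) = 317790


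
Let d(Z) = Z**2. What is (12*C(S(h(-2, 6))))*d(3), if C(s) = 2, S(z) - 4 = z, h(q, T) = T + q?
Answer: 216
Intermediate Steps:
S(z) = 4 + z
(12*C(S(h(-2, 6))))*d(3) = (12*2)*3**2 = 24*9 = 216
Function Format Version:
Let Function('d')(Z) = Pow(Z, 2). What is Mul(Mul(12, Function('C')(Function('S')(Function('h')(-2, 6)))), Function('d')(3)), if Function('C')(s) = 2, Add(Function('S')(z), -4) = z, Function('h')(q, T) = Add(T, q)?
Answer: 216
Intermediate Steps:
Function('S')(z) = Add(4, z)
Mul(Mul(12, Function('C')(Function('S')(Function('h')(-2, 6)))), Function('d')(3)) = Mul(Mul(12, 2), Pow(3, 2)) = Mul(24, 9) = 216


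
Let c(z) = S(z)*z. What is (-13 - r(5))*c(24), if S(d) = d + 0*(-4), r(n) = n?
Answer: -10368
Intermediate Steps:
S(d) = d (S(d) = d + 0 = d)
c(z) = z**2 (c(z) = z*z = z**2)
(-13 - r(5))*c(24) = (-13 - 1*5)*24**2 = (-13 - 5)*576 = -18*576 = -10368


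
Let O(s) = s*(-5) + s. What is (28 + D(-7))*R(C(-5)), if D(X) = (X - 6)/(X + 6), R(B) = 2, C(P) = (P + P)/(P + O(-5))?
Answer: 82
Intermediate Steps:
O(s) = -4*s (O(s) = -5*s + s = -4*s)
C(P) = 2*P/(20 + P) (C(P) = (P + P)/(P - 4*(-5)) = (2*P)/(P + 20) = (2*P)/(20 + P) = 2*P/(20 + P))
D(X) = (-6 + X)/(6 + X)
(28 + D(-7))*R(C(-5)) = (28 + (-6 - 7)/(6 - 7))*2 = (28 - 13/(-1))*2 = (28 - 1*(-13))*2 = (28 + 13)*2 = 41*2 = 82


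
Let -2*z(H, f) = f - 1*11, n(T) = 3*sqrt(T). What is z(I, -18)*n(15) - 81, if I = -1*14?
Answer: -81 + 87*sqrt(15)/2 ≈ 87.475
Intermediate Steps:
I = -14
z(H, f) = 11/2 - f/2 (z(H, f) = -(f - 1*11)/2 = -(f - 11)/2 = -(-11 + f)/2 = 11/2 - f/2)
z(I, -18)*n(15) - 81 = (11/2 - 1/2*(-18))*(3*sqrt(15)) - 81 = (11/2 + 9)*(3*sqrt(15)) - 81 = 29*(3*sqrt(15))/2 - 81 = 87*sqrt(15)/2 - 81 = -81 + 87*sqrt(15)/2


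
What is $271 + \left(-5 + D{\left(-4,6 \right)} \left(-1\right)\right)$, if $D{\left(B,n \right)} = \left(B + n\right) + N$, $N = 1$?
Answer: $263$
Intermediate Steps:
$D{\left(B,n \right)} = 1 + B + n$ ($D{\left(B,n \right)} = \left(B + n\right) + 1 = 1 + B + n$)
$271 + \left(-5 + D{\left(-4,6 \right)} \left(-1\right)\right) = 271 - \left(5 - \left(1 - 4 + 6\right) \left(-1\right)\right) = 271 + \left(-5 + 3 \left(-1\right)\right) = 271 - 8 = 263$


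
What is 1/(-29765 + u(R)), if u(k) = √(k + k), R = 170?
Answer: -5953/177190977 - 2*√85/885954885 ≈ -3.3617e-5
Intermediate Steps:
u(k) = √2*√k (u(k) = √(2*k) = √2*√k)
1/(-29765 + u(R)) = 1/(-29765 + √2*√170) = 1/(-29765 + 2*√85)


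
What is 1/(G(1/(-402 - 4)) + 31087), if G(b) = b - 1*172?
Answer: 406/12551489 ≈ 3.2347e-5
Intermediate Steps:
G(b) = -172 + b (G(b) = b - 172 = -172 + b)
1/(G(1/(-402 - 4)) + 31087) = 1/((-172 + 1/(-402 - 4)) + 31087) = 1/((-172 + 1/(-406)) + 31087) = 1/((-172 - 1/406) + 31087) = 1/(-69833/406 + 31087) = 1/(12551489/406) = 406/12551489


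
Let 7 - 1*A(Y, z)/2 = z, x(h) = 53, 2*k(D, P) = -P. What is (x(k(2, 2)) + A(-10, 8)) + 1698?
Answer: 1749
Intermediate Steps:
k(D, P) = -P/2 (k(D, P) = (-P)/2 = -P/2)
A(Y, z) = 14 - 2*z
(x(k(2, 2)) + A(-10, 8)) + 1698 = (53 + (14 - 2*8)) + 1698 = (53 + (14 - 16)) + 1698 = (53 - 2) + 1698 = 51 + 1698 = 1749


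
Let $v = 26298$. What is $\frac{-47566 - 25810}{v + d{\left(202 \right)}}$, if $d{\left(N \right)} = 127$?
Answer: $- \frac{73376}{26425} \approx -2.7768$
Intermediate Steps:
$\frac{-47566 - 25810}{v + d{\left(202 \right)}} = \frac{-47566 - 25810}{26298 + 127} = - \frac{73376}{26425}$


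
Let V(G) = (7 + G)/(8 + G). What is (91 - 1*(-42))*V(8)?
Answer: 1995/16 ≈ 124.69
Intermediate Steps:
V(G) = (7 + G)/(8 + G)
(91 - 1*(-42))*V(8) = (91 - 1*(-42))*((7 + 8)/(8 + 8)) = (91 + 42)*(15/16) = 133*((1/16)*15) = 133*(15/16) = 1995/16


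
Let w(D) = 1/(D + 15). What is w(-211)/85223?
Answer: -1/16703708 ≈ -5.9867e-8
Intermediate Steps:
w(D) = 1/(15 + D)
w(-211)/85223 = 1/((15 - 211)*85223) = (1/85223)/(-196) = -1/196*1/85223 = -1/16703708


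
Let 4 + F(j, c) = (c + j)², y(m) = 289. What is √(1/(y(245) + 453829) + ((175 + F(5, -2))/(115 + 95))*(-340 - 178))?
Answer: I*√91563081664138/454118 ≈ 21.071*I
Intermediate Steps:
F(j, c) = -4 + (c + j)²
√(1/(y(245) + 453829) + ((175 + F(5, -2))/(115 + 95))*(-340 - 178)) = √(1/(289 + 453829) + ((175 + (-4 + (-2 + 5)²))/(115 + 95))*(-340 - 178)) = √(1/454118 + ((175 + (-4 + 3²))/210)*(-518)) = √(1/454118 + ((175 + (-4 + 9))*(1/210))*(-518)) = √(1/454118 + ((175 + 5)*(1/210))*(-518)) = √(1/454118 + (180*(1/210))*(-518)) = √(1/454118 + (6/7)*(-518)) = √(1/454118 - 444) = √(-201628391/454118) = I*√91563081664138/454118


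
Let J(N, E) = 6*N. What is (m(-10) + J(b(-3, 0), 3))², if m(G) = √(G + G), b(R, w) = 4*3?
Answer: 5164 + 288*I*√5 ≈ 5164.0 + 643.99*I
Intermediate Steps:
b(R, w) = 12
m(G) = √2*√G (m(G) = √(2*G) = √2*√G)
(m(-10) + J(b(-3, 0), 3))² = (√2*√(-10) + 6*12)² = (√2*(I*√10) + 72)² = (2*I*√5 + 72)² = (72 + 2*I*√5)²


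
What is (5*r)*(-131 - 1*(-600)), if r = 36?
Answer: 84420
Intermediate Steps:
(5*r)*(-131 - 1*(-600)) = (5*36)*(-131 - 1*(-600)) = 180*(-131 + 600) = 180*469 = 84420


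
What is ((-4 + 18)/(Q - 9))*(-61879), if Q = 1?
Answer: 433153/4 ≈ 1.0829e+5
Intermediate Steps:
((-4 + 18)/(Q - 9))*(-61879) = ((-4 + 18)/(1 - 9))*(-61879) = (14/(-8))*(-61879) = (14*(-⅛))*(-61879) = -7/4*(-61879) = 433153/4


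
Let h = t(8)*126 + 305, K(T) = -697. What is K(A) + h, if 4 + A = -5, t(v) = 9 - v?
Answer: -266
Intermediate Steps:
A = -9 (A = -4 - 5 = -9)
h = 431 (h = (9 - 1*8)*126 + 305 = (9 - 8)*126 + 305 = 1*126 + 305 = 126 + 305 = 431)
K(A) + h = -697 + 431 = -266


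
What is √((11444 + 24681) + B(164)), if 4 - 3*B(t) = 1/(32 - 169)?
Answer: 2*√169513799/137 ≈ 190.07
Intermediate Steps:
B(t) = 183/137 (B(t) = 4/3 - 1/(3*(32 - 169)) = 4/3 - ⅓/(-137) = 4/3 - ⅓*(-1/137) = 4/3 + 1/411 = 183/137)
√((11444 + 24681) + B(164)) = √((11444 + 24681) + 183/137) = √(36125 + 183/137) = √(4949308/137) = 2*√169513799/137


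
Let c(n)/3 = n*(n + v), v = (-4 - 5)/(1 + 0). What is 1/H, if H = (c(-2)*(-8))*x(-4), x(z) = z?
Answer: 1/2112 ≈ 0.00047348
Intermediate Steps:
v = -9 (v = -9/1 = -9*1 = -9)
c(n) = 3*n*(-9 + n) (c(n) = 3*(n*(n - 9)) = 3*(n*(-9 + n)) = 3*n*(-9 + n))
H = 2112 (H = ((3*(-2)*(-9 - 2))*(-8))*(-4) = ((3*(-2)*(-11))*(-8))*(-4) = (66*(-8))*(-4) = -528*(-4) = 2112)
1/H = 1/2112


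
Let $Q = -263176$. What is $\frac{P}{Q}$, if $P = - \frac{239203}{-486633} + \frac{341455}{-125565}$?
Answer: $\frac{1134397886}{134009378520171} \approx 8.4651 \cdot 10^{-6}$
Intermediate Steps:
$P = - \frac{9075183088}{4073604843}$ ($P = \left(-239203\right) \left(- \frac{1}{486633}\right) + 341455 \left(- \frac{1}{125565}\right) = \frac{239203}{486633} - \frac{68291}{25113} = - \frac{9075183088}{4073604843} \approx -2.2278$)
$\frac{P}{Q} = - \frac{9075183088}{4073604843 \left(-263176\right)} = \left(- \frac{9075183088}{4073604843}\right) \left(- \frac{1}{263176}\right) = \frac{1134397886}{134009378520171}$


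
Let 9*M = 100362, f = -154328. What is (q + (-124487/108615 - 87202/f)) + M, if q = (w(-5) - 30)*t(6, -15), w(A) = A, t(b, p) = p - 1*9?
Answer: 100496507339627/8381167860 ≈ 11991.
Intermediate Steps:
t(b, p) = -9 + p (t(b, p) = p - 9 = -9 + p)
M = 33454/3 (M = (1/9)*100362 = 33454/3 ≈ 11151.)
q = 840 (q = (-5 - 30)*(-9 - 15) = -35*(-24) = 840)
(q + (-124487/108615 - 87202/f)) + M = (840 + (-124487/108615 - 87202/(-154328))) + 33454/3 = (840 + (-124487*1/108615 - 87202*(-1/154328))) + 33454/3 = (840 + (-124487/108615 + 43601/77164)) + 33454/3 = (840 - 4870192253/8381167860) + 33454/3 = 7035310810147/8381167860 + 33454/3 = 100496507339627/8381167860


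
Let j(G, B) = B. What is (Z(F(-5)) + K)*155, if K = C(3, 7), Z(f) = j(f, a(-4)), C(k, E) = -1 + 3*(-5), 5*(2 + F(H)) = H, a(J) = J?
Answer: -3100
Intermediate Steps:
F(H) = -2 + H/5
C(k, E) = -16 (C(k, E) = -1 - 15 = -16)
Z(f) = -4
K = -16
(Z(F(-5)) + K)*155 = (-4 - 16)*155 = -20*155 = -3100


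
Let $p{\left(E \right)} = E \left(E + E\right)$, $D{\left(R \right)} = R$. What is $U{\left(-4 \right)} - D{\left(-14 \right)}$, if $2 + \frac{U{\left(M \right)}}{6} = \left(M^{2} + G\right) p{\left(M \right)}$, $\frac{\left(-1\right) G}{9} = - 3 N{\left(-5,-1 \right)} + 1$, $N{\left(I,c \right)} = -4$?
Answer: $-19390$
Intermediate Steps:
$p{\left(E \right)} = 2 E^{2}$ ($p{\left(E \right)} = E 2 E = 2 E^{2}$)
$G = -117$ ($G = - 9 \left(\left(-3\right) \left(-4\right) + 1\right) = - 9 \left(12 + 1\right) = \left(-9\right) 13 = -117$)
$U{\left(M \right)} = -12 + 12 M^{2} \left(-117 + M^{2}\right)$ ($U{\left(M \right)} = -12 + 6 \left(M^{2} - 117\right) 2 M^{2} = -12 + 6 \left(-117 + M^{2}\right) 2 M^{2} = -12 + 6 \cdot 2 M^{2} \left(-117 + M^{2}\right) = -12 + 12 M^{2} \left(-117 + M^{2}\right)$)
$U{\left(-4 \right)} - D{\left(-14 \right)} = \left(-12 - 1404 \left(-4\right)^{2} + 12 \left(-4\right)^{4}\right) - -14 = \left(-12 - 22464 + 12 \cdot 256\right) + 14 = \left(-12 - 22464 + 3072\right) + 14 = -19404 + 14 = -19390$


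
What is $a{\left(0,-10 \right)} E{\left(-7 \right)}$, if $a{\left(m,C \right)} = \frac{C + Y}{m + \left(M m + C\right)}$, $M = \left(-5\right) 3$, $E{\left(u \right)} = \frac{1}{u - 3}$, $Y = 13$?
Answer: $\frac{3}{100} \approx 0.03$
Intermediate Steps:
$E{\left(u \right)} = \frac{1}{-3 + u}$
$M = -15$
$a{\left(m,C \right)} = \frac{13 + C}{C - 14 m}$ ($a{\left(m,C \right)} = \frac{C + 13}{m + \left(- 15 m + C\right)} = \frac{13 + C}{m + \left(C - 15 m\right)} = \frac{13 + C}{C - 14 m}$)
$a{\left(0,-10 \right)} E{\left(-7 \right)} = \frac{\frac{1}{-10 - 0} \left(13 - 10\right)}{-3 - 7} = \frac{\frac{1}{-10 + 0} \cdot 3}{-10} = \frac{1}{-10} \cdot 3 \left(- \frac{1}{10}\right) = \left(- \frac{1}{10}\right) 3 \left(- \frac{1}{10}\right) = \left(- \frac{3}{10}\right) \left(- \frac{1}{10}\right) = \frac{3}{100}$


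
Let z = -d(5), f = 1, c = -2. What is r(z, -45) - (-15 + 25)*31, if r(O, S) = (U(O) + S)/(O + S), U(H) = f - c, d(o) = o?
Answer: -7729/25 ≈ -309.16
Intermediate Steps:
z = -5 (z = -1*5 = -5)
U(H) = 3 (U(H) = 1 - 1*(-2) = 1 + 2 = 3)
r(O, S) = (3 + S)/(O + S)
r(z, -45) - (-15 + 25)*31 = (3 - 45)/(-5 - 45) - (-15 + 25)*31 = -42/(-50) - 10*31 = -1/50*(-42) - 1*310 = 21/25 - 310 = -7729/25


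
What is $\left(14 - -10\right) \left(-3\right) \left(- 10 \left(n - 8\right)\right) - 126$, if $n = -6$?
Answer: $-10206$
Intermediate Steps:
$\left(14 - -10\right) \left(-3\right) \left(- 10 \left(n - 8\right)\right) - 126 = \left(14 - -10\right) \left(-3\right) \left(- 10 \left(-6 - 8\right)\right) - 126 = \left(14 + 10\right) \left(-3\right) \left(\left(-10\right) \left(-14\right)\right) - 126 = 24 \left(-3\right) 140 - 126 = \left(-72\right) 140 - 126 = -10080 - 126 = -10206$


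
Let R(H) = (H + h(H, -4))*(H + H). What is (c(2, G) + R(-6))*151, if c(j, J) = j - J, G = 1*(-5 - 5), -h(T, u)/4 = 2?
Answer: 27180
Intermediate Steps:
h(T, u) = -8 (h(T, u) = -4*2 = -8)
G = -10 (G = 1*(-10) = -10)
R(H) = 2*H*(-8 + H) (R(H) = (H - 8)*(H + H) = (-8 + H)*(2*H) = 2*H*(-8 + H))
(c(2, G) + R(-6))*151 = ((2 - 1*(-10)) + 2*(-6)*(-8 - 6))*151 = ((2 + 10) + 2*(-6)*(-14))*151 = (12 + 168)*151 = 180*151 = 27180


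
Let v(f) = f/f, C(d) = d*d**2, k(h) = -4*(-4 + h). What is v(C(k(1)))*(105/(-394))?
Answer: -105/394 ≈ -0.26650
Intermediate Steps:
k(h) = 16 - 4*h
C(d) = d**3
v(f) = 1
v(C(k(1)))*(105/(-394)) = 1*(105/(-394)) = 1*(105*(-1/394)) = 1*(-105/394) = -105/394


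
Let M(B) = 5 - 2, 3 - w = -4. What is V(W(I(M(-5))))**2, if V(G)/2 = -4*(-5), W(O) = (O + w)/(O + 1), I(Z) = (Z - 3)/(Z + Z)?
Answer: 1600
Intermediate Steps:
w = 7 (w = 3 - 1*(-4) = 3 + 4 = 7)
M(B) = 3
I(Z) = (-3 + Z)/(2*Z) (I(Z) = (-3 + Z)/((2*Z)) = (-3 + Z)*(1/(2*Z)) = (-3 + Z)/(2*Z))
W(O) = (7 + O)/(1 + O) (W(O) = (O + 7)/(O + 1) = (7 + O)/(1 + O))
V(G) = 40 (V(G) = 2*(-4*(-5)) = 2*20 = 40)
V(W(I(M(-5))))**2 = 40**2 = 1600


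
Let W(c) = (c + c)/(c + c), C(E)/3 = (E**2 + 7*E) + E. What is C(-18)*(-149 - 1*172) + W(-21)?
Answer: -173339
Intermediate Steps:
C(E) = 3*E**2 + 24*E (C(E) = 3*((E**2 + 7*E) + E) = 3*(E**2 + 8*E) = 3*E**2 + 24*E)
W(c) = 1 (W(c) = (2*c)/((2*c)) = (2*c)*(1/(2*c)) = 1)
C(-18)*(-149 - 1*172) + W(-21) = (3*(-18)*(8 - 18))*(-149 - 1*172) + 1 = (3*(-18)*(-10))*(-149 - 172) + 1 = 540*(-321) + 1 = -173340 + 1 = -173339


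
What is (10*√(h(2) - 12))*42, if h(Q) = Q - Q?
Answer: 840*I*√3 ≈ 1454.9*I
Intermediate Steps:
h(Q) = 0
(10*√(h(2) - 12))*42 = (10*√(0 - 12))*42 = (10*√(-12))*42 = (10*(2*I*√3))*42 = (20*I*√3)*42 = 840*I*√3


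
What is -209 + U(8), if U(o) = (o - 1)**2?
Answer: -160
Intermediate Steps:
U(o) = (-1 + o)**2
-209 + U(8) = -209 + (-1 + 8)**2 = -209 + 7**2 = -209 + 49 = -160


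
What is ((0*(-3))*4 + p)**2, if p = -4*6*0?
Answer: 0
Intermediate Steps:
p = 0 (p = -24*0 = 0)
((0*(-3))*4 + p)**2 = ((0*(-3))*4 + 0)**2 = (0*4 + 0)**2 = (0 + 0)**2 = 0**2 = 0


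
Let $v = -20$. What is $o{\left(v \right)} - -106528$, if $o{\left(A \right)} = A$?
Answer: $106508$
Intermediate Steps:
$o{\left(v \right)} - -106528 = -20 - -106528 = -20 + 106528 = 106508$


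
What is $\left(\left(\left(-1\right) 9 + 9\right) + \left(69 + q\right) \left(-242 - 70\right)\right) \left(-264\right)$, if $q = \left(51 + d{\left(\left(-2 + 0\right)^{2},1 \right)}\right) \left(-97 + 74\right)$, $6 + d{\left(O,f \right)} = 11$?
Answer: $-100406592$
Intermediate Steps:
$d{\left(O,f \right)} = 5$ ($d{\left(O,f \right)} = -6 + 11 = 5$)
$q = -1288$ ($q = \left(51 + 5\right) \left(-97 + 74\right) = 56 \left(-23\right) = -1288$)
$\left(\left(\left(-1\right) 9 + 9\right) + \left(69 + q\right) \left(-242 - 70\right)\right) \left(-264\right) = \left(\left(\left(-1\right) 9 + 9\right) + \left(69 - 1288\right) \left(-242 - 70\right)\right) \left(-264\right) = \left(\left(-9 + 9\right) - -380328\right) \left(-264\right) = \left(0 + 380328\right) \left(-264\right) = 380328 \left(-264\right) = -100406592$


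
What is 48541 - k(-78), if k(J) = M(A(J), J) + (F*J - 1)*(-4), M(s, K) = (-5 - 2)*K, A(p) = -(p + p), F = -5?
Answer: 49551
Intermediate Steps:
A(p) = -2*p
M(s, K) = -7*K
k(J) = 4 + 13*J (k(J) = -7*J + (-5*J - 1)*(-4) = -7*J + (-1 - 5*J)*(-4) = -7*J + (4 + 20*J) = 4 + 13*J)
48541 - k(-78) = 48541 - (4 + 13*(-78)) = 48541 - (4 - 1014) = 48541 - 1*(-1010) = 48541 + 1010 = 49551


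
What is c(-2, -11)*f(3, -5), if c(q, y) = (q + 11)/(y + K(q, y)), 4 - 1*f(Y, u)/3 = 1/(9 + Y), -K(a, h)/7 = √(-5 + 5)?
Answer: -423/44 ≈ -9.6136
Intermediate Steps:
K(a, h) = 0 (K(a, h) = -7*√(-5 + 5) = -7*√0 = -7*0 = 0)
f(Y, u) = 12 - 3/(9 + Y)
c(q, y) = (11 + q)/y (c(q, y) = (q + 11)/(y + 0) = (11 + q)/y)
c(-2, -11)*f(3, -5) = ((11 - 2)/(-11))*(3*(35 + 4*3)/(9 + 3)) = (-1/11*9)*(3*(35 + 12)/12) = -27*47/(11*12) = -9/11*47/4 = -423/44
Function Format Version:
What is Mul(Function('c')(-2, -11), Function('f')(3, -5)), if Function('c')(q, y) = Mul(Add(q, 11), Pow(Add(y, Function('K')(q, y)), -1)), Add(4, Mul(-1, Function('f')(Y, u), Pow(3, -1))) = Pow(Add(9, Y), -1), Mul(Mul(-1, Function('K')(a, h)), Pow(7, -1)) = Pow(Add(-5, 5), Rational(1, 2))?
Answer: Rational(-423, 44) ≈ -9.6136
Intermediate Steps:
Function('K')(a, h) = 0 (Function('K')(a, h) = Mul(-7, Pow(Add(-5, 5), Rational(1, 2))) = Mul(-7, Pow(0, Rational(1, 2))) = Mul(-7, 0) = 0)
Function('f')(Y, u) = Add(12, Mul(-3, Pow(Add(9, Y), -1)))
Function('c')(q, y) = Mul(Pow(y, -1), Add(11, q)) (Function('c')(q, y) = Mul(Add(q, 11), Pow(Add(y, 0), -1)) = Mul(Add(11, q), Pow(y, -1)) = Mul(Pow(y, -1), Add(11, q)))
Mul(Function('c')(-2, -11), Function('f')(3, -5)) = Mul(Mul(Pow(-11, -1), Add(11, -2)), Mul(3, Pow(Add(9, 3), -1), Add(35, Mul(4, 3)))) = Mul(Mul(Rational(-1, 11), 9), Mul(3, Pow(12, -1), Add(35, 12))) = Mul(Rational(-9, 11), Mul(3, Rational(1, 12), 47)) = Mul(Rational(-9, 11), Rational(47, 4)) = Rational(-423, 44)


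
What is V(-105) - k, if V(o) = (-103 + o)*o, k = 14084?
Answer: 7756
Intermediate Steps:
V(o) = o*(-103 + o)
V(-105) - k = -105*(-103 - 105) - 1*14084 = -105*(-208) - 14084 = 21840 - 14084 = 7756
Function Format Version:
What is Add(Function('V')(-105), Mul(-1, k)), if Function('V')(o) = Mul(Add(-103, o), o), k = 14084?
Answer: 7756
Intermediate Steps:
Function('V')(o) = Mul(o, Add(-103, o))
Add(Function('V')(-105), Mul(-1, k)) = Add(Mul(-105, Add(-103, -105)), Mul(-1, 14084)) = Add(Mul(-105, -208), -14084) = Add(21840, -14084) = 7756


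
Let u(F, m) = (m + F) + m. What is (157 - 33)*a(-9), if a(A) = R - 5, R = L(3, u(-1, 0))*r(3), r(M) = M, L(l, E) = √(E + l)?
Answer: -620 + 372*√2 ≈ -93.913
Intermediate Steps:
u(F, m) = F + 2*m (u(F, m) = (F + m) + m = F + 2*m)
R = 3*√2 (R = √((-1 + 2*0) + 3)*3 = √((-1 + 0) + 3)*3 = √(-1 + 3)*3 = √2*3 = 3*√2 ≈ 4.2426)
a(A) = -5 + 3*√2 (a(A) = 3*√2 - 5 = -5 + 3*√2)
(157 - 33)*a(-9) = (157 - 33)*(-5 + 3*√2) = 124*(-5 + 3*√2) = -620 + 372*√2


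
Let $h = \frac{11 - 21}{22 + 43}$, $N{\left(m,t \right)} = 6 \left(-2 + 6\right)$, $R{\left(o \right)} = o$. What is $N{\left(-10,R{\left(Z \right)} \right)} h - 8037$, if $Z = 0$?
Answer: $- \frac{104529}{13} \approx -8040.7$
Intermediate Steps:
$N{\left(m,t \right)} = 24$ ($N{\left(m,t \right)} = 6 \cdot 4 = 24$)
$h = - \frac{2}{13}$ ($h = - \frac{10}{65} = \left(-10\right) \frac{1}{65} = - \frac{2}{13} \approx -0.15385$)
$N{\left(-10,R{\left(Z \right)} \right)} h - 8037 = 24 \left(- \frac{2}{13}\right) - 8037 = - \frac{48}{13} - 8037 = - \frac{104529}{13}$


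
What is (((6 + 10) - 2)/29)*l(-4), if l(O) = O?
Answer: -56/29 ≈ -1.9310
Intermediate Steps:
(((6 + 10) - 2)/29)*l(-4) = (((6 + 10) - 2)/29)*(-4) = ((16 - 2)*(1/29))*(-4) = (14*(1/29))*(-4) = (14/29)*(-4) = -56/29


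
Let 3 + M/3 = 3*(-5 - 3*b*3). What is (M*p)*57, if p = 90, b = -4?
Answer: 1385100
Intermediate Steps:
M = 270 (M = -9 + 3*(3*(-5 - 3*(-4)*3)) = -9 + 3*(3*(-5 + 12*3)) = -9 + 3*(3*(-5 + 36)) = -9 + 3*(3*31) = -9 + 3*93 = -9 + 279 = 270)
(M*p)*57 = (270*90)*57 = 24300*57 = 1385100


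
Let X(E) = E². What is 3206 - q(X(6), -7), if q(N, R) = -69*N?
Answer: 5690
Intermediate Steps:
3206 - q(X(6), -7) = 3206 - (-69)*6² = 3206 - (-69)*36 = 3206 - 1*(-2484) = 3206 + 2484 = 5690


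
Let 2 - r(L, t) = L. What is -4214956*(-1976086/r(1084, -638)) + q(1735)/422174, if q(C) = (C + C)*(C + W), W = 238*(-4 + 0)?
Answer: -879084005494923191/114198067 ≈ -7.6979e+9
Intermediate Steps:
r(L, t) = 2 - L
W = -952 (W = 238*(-4) = -952)
q(C) = 2*C*(-952 + C) (q(C) = (C + C)*(C - 952) = (2*C)*(-952 + C) = 2*C*(-952 + C))
-4214956*(-1976086/r(1084, -638)) + q(1735)/422174 = -4214956*(-1976086/(2 - 1*1084)) + (2*1735*(-952 + 1735))/422174 = -4214956*(-1976086/(2 - 1084)) + (2*1735*783)*(1/422174) = -4214956/((-1082*(-1/1976086))) + 2717010*(1/422174) = -4214956/541/988043 + 1358505/211087 = -4214956*988043/541 + 1358505/211087 = -4164557771108/541 + 1358505/211087 = -879084005494923191/114198067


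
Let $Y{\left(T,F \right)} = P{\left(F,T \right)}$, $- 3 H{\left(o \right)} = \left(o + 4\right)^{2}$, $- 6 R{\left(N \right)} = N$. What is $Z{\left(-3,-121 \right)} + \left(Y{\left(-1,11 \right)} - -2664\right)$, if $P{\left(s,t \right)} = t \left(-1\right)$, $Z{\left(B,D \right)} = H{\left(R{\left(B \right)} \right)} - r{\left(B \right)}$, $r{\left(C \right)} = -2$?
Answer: $\frac{10641}{4} \approx 2660.3$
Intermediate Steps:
$R{\left(N \right)} = - \frac{N}{6}$
$H{\left(o \right)} = - \frac{\left(4 + o\right)^{2}}{3}$ ($H{\left(o \right)} = - \frac{\left(o + 4\right)^{2}}{3} = - \frac{\left(4 + o\right)^{2}}{3}$)
$Z{\left(B,D \right)} = 2 - \frac{\left(4 - \frac{B}{6}\right)^{2}}{3}$ ($Z{\left(B,D \right)} = - \frac{\left(4 - \frac{B}{6}\right)^{2}}{3} - -2 = - \frac{\left(4 - \frac{B}{6}\right)^{2}}{3} + 2 = 2 - \frac{\left(4 - \frac{B}{6}\right)^{2}}{3}$)
$P{\left(s,t \right)} = - t$
$Y{\left(T,F \right)} = - T$
$Z{\left(-3,-121 \right)} + \left(Y{\left(-1,11 \right)} - -2664\right) = \left(2 - \frac{\left(-24 - 3\right)^{2}}{108}\right) - -2665 = \left(2 - \frac{\left(-27\right)^{2}}{108}\right) + \left(1 + 2664\right) = \left(2 - \frac{27}{4}\right) + 2665 = - \frac{19}{4} + 2665 = \frac{10641}{4}$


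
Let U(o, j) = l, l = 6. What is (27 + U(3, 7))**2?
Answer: 1089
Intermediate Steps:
U(o, j) = 6
(27 + U(3, 7))**2 = (27 + 6)**2 = 33**2 = 1089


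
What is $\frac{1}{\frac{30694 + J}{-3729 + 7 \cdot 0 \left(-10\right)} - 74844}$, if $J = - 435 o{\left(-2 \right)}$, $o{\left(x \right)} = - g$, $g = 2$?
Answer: $- \frac{3729}{279124840} \approx -1.336 \cdot 10^{-5}$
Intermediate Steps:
$o{\left(x \right)} = -2$ ($o{\left(x \right)} = \left(-1\right) 2 = -2$)
$J = 870$ ($J = \left(-435\right) \left(-2\right) = 870$)
$\frac{1}{\frac{30694 + J}{-3729 + 7 \cdot 0 \left(-10\right)} - 74844} = \frac{1}{\frac{30694 + 870}{-3729 + 7 \cdot 0 \left(-10\right)} - 74844} = \frac{1}{\frac{31564}{-3729 + 0 \left(-10\right)} - 74844} = \frac{1}{\frac{31564}{-3729 + 0} - 74844} = \frac{1}{\frac{31564}{-3729} - 74844} = \frac{1}{31564 \left(- \frac{1}{3729}\right) - 74844} = \frac{1}{- \frac{31564}{3729} - 74844} = \frac{1}{- \frac{279124840}{3729}} = - \frac{3729}{279124840}$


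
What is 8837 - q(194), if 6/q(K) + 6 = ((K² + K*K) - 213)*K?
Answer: 64339722637/7280720 ≈ 8837.0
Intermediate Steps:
q(K) = 6/(-6 + K*(-213 + 2*K²)) (q(K) = 6/(-6 + ((K² + K*K) - 213)*K) = 6/(-6 + ((K² + K²) - 213)*K) = 6/(-6 + (2*K² - 213)*K) = 6/(-6 + (-213 + 2*K²)*K) = 6/(-6 + K*(-213 + 2*K²)))
8837 - q(194) = 8837 - 6/(-6 - 213*194 + 2*194³) = 8837 - 6/(-6 - 41322 + 2*7301384) = 8837 - 6/(-6 - 41322 + 14602768) = 8837 - 6/14561440 = 8837 - 1*3/7280720 = 8837 - 3/7280720 = 64339722637/7280720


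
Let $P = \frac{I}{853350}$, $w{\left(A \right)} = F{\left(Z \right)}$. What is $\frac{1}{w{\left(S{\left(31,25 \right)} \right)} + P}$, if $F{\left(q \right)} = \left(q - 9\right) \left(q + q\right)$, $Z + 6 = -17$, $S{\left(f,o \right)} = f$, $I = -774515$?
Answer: $\frac{170670}{251071337} \approx 0.00067977$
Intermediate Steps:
$Z = -23$ ($Z = -6 - 17 = -23$)
$F{\left(q \right)} = 2 q \left(-9 + q\right)$ ($F{\left(q \right)} = \left(-9 + q\right) 2 q = 2 q \left(-9 + q\right)$)
$w{\left(A \right)} = 1472$ ($w{\left(A \right)} = 2 \left(-23\right) \left(-9 - 23\right) = 2 \left(-23\right) \left(-32\right) = 1472$)
$P = - \frac{154903}{170670}$ ($P = - \frac{774515}{853350} = \left(-774515\right) \frac{1}{853350} = - \frac{154903}{170670} \approx -0.90762$)
$\frac{1}{w{\left(S{\left(31,25 \right)} \right)} + P} = \frac{1}{1472 - \frac{154903}{170670}} = \frac{1}{\frac{251071337}{170670}} = \frac{170670}{251071337}$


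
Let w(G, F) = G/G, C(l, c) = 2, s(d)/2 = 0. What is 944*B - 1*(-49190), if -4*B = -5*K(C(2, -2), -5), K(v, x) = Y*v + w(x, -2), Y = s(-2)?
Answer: 50370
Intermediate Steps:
s(d) = 0 (s(d) = 2*0 = 0)
Y = 0
w(G, F) = 1
K(v, x) = 1 (K(v, x) = 0*v + 1 = 0 + 1 = 1)
B = 5/4 (B = -(-5)/4 = -¼*(-5) = 5/4 ≈ 1.2500)
944*B - 1*(-49190) = 944*(5/4) - 1*(-49190) = 1180 + 49190 = 50370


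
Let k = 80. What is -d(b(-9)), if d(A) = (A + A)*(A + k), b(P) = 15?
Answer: -2850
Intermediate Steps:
d(A) = 2*A*(80 + A) (d(A) = (A + A)*(A + 80) = (2*A)*(80 + A) = 2*A*(80 + A))
-d(b(-9)) = -2*15*(80 + 15) = -2*15*95 = -1*2850 = -2850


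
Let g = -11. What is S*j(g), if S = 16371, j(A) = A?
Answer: -180081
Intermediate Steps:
S*j(g) = 16371*(-11) = -180081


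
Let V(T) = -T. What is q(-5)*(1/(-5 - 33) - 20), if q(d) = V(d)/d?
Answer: 761/38 ≈ 20.026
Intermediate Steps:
q(d) = -1 (q(d) = (-d)/d = -1)
q(-5)*(1/(-5 - 33) - 20) = -(1/(-5 - 33) - 20) = -(1/(-38) - 20) = -(-1/38 - 20) = -1*(-761/38) = 761/38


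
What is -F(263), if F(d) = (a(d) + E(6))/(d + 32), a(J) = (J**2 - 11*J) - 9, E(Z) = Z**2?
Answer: -66303/295 ≈ -224.76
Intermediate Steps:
a(J) = -9 + J**2 - 11*J
F(d) = (27 + d**2 - 11*d)/(32 + d) (F(d) = ((-9 + d**2 - 11*d) + 6**2)/(d + 32) = ((-9 + d**2 - 11*d) + 36)/(32 + d) = (27 + d**2 - 11*d)/(32 + d))
-F(263) = -(27 + 263**2 - 11*263)/(32 + 263) = -(27 + 69169 - 2893)/295 = -66303/295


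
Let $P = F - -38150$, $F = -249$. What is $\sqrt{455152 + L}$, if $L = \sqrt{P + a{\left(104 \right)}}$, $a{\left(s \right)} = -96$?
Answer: $\sqrt{455152 + \sqrt{37805}} \approx 674.79$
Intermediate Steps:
$P = 37901$ ($P = -249 - -38150 = -249 + 38150 = 37901$)
$L = \sqrt{37805}$ ($L = \sqrt{37901 - 96} = \sqrt{37805} \approx 194.44$)
$\sqrt{455152 + L} = \sqrt{455152 + \sqrt{37805}}$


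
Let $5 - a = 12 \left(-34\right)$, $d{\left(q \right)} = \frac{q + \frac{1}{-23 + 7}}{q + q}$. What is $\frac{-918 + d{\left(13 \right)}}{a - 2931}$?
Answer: $\frac{381681}{1047488} \approx 0.36438$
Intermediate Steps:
$d{\left(q \right)} = \frac{- \frac{1}{16} + q}{2 q}$ ($d{\left(q \right)} = \frac{q + \frac{1}{-16}}{2 q} = \left(q - \frac{1}{16}\right) \frac{1}{2 q} = \left(- \frac{1}{16} + q\right) \frac{1}{2 q} = \frac{- \frac{1}{16} + q}{2 q}$)
$a = 413$ ($a = 5 - 12 \left(-34\right) = 5 - -408 = 5 + 408 = 413$)
$\frac{-918 + d{\left(13 \right)}}{a - 2931} = \frac{-918 + \frac{-1 + 16 \cdot 13}{32 \cdot 13}}{413 - 2931} = \frac{-918 + \frac{1}{32} \cdot \frac{1}{13} \left(-1 + 208\right)}{-2518} = \left(-918 + \frac{1}{32} \cdot \frac{1}{13} \cdot 207\right) \left(- \frac{1}{2518}\right) = \left(-918 + \frac{207}{416}\right) \left(- \frac{1}{2518}\right) = \left(- \frac{381681}{416}\right) \left(- \frac{1}{2518}\right) = \frac{381681}{1047488}$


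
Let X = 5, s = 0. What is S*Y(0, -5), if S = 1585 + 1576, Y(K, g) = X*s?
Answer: 0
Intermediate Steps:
Y(K, g) = 0 (Y(K, g) = 5*0 = 0)
S = 3161
S*Y(0, -5) = 3161*0 = 0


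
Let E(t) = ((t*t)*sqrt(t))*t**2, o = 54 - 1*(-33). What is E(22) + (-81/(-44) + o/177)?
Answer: 6055/2596 + 234256*sqrt(22) ≈ 1.0988e+6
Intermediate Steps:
o = 87 (o = 54 + 33 = 87)
E(t) = t**(9/2) (E(t) = (t**2*sqrt(t))*t**2 = t**(5/2)*t**2 = t**(9/2))
E(22) + (-81/(-44) + o/177) = 22**(9/2) + (-81/(-44) + 87/177) = 234256*sqrt(22) + (-81*(-1/44) + 87*(1/177)) = 234256*sqrt(22) + (81/44 + 29/59) = 234256*sqrt(22) + 6055/2596 = 6055/2596 + 234256*sqrt(22)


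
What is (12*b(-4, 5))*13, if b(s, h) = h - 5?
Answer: 0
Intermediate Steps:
b(s, h) = -5 + h
(12*b(-4, 5))*13 = (12*(-5 + 5))*13 = (12*0)*13 = 0*13 = 0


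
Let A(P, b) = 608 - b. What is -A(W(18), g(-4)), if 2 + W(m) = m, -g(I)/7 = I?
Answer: -580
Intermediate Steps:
g(I) = -7*I
W(m) = -2 + m
-A(W(18), g(-4)) = -(608 - (-7)*(-4)) = -(608 - 1*28) = -(608 - 28) = -1*580 = -580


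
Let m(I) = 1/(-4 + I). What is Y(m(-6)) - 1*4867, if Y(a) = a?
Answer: -48671/10 ≈ -4867.1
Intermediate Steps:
Y(m(-6)) - 1*4867 = 1/(-4 - 6) - 1*4867 = 1/(-10) - 4867 = -⅒ - 4867 = -48671/10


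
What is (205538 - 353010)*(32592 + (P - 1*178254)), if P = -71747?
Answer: 32061740048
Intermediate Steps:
(205538 - 353010)*(32592 + (P - 1*178254)) = (205538 - 353010)*(32592 + (-71747 - 1*178254)) = -147472*(32592 + (-71747 - 178254)) = -147472*(32592 - 250001) = -147472*(-217409) = 32061740048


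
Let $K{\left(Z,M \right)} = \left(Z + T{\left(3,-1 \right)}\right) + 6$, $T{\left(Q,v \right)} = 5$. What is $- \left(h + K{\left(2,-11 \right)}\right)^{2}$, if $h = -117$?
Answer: $-10816$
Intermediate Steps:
$K{\left(Z,M \right)} = 11 + Z$ ($K{\left(Z,M \right)} = \left(Z + 5\right) + 6 = \left(5 + Z\right) + 6 = 11 + Z$)
$- \left(h + K{\left(2,-11 \right)}\right)^{2} = - \left(-117 + \left(11 + 2\right)\right)^{2} = - \left(-117 + 13\right)^{2} = - \left(-104\right)^{2} = \left(-1\right) 10816 = -10816$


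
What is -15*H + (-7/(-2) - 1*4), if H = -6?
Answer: 179/2 ≈ 89.500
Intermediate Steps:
-15*H + (-7/(-2) - 1*4) = -15*(-6) + (-7/(-2) - 1*4) = 90 + (-7*(-1/2) - 4) = 90 + (7/2 - 4) = 90 - 1/2 = 179/2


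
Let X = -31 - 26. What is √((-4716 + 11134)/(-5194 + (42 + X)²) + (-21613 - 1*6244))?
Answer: I*√687847991619/4969 ≈ 166.91*I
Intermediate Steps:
X = -57
√((-4716 + 11134)/(-5194 + (42 + X)²) + (-21613 - 1*6244)) = √((-4716 + 11134)/(-5194 + (42 - 57)²) + (-21613 - 1*6244)) = √(6418/(-5194 + (-15)²) + (-21613 - 6244)) = √(6418/(-5194 + 225) - 27857) = √(6418/(-4969) - 27857) = √(6418*(-1/4969) - 27857) = √(-6418/4969 - 27857) = √(-138427851/4969) = I*√687847991619/4969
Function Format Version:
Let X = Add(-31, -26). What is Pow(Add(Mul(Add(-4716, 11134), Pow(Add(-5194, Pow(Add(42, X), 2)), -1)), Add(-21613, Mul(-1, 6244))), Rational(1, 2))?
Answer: Mul(Rational(1, 4969), I, Pow(687847991619, Rational(1, 2))) ≈ Mul(166.91, I)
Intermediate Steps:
X = -57
Pow(Add(Mul(Add(-4716, 11134), Pow(Add(-5194, Pow(Add(42, X), 2)), -1)), Add(-21613, Mul(-1, 6244))), Rational(1, 2)) = Pow(Add(Mul(Add(-4716, 11134), Pow(Add(-5194, Pow(Add(42, -57), 2)), -1)), Add(-21613, Mul(-1, 6244))), Rational(1, 2)) = Pow(Add(Mul(6418, Pow(Add(-5194, Pow(-15, 2)), -1)), Add(-21613, -6244)), Rational(1, 2)) = Pow(Add(Mul(6418, Pow(Add(-5194, 225), -1)), -27857), Rational(1, 2)) = Pow(Add(Mul(6418, Pow(-4969, -1)), -27857), Rational(1, 2)) = Pow(Add(Mul(6418, Rational(-1, 4969)), -27857), Rational(1, 2)) = Pow(Add(Rational(-6418, 4969), -27857), Rational(1, 2)) = Pow(Rational(-138427851, 4969), Rational(1, 2)) = Mul(Rational(1, 4969), I, Pow(687847991619, Rational(1, 2)))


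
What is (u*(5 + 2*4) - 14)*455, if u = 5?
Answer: 23205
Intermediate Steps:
(u*(5 + 2*4) - 14)*455 = (5*(5 + 2*4) - 14)*455 = (5*(5 + 8) - 14)*455 = (5*13 - 14)*455 = (65 - 14)*455 = 51*455 = 23205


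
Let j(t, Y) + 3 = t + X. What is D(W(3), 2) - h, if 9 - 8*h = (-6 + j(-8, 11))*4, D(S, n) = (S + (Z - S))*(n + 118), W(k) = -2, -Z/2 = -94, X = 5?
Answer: 180423/8 ≈ 22553.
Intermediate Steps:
Z = 188 (Z = -2*(-94) = 188)
j(t, Y) = 2 + t (j(t, Y) = -3 + (t + 5) = -3 + (5 + t) = 2 + t)
D(S, n) = 22184 + 188*n (D(S, n) = (S + (188 - S))*(n + 118) = 188*(118 + n) = 22184 + 188*n)
h = 57/8 (h = 9/8 - (-6 + (2 - 8))*4/8 = 9/8 - (-6 - 6)*4/8 = 9/8 - (-3)*4/2 = 9/8 - ⅛*(-48) = 9/8 + 6 = 57/8 ≈ 7.1250)
D(W(3), 2) - h = (22184 + 188*2) - 1*57/8 = (22184 + 376) - 57/8 = 22560 - 57/8 = 180423/8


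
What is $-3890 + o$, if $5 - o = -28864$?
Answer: $24979$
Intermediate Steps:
$o = 28869$ ($o = 5 - -28864 = 5 + 28864 = 28869$)
$-3890 + o = -3890 + 28869 = 24979$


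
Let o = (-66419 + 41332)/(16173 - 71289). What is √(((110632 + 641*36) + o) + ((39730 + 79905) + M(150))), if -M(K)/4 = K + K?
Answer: 35*√17368587193/9186 ≈ 502.14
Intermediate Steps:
M(K) = -8*K (M(K) = -4*(K + K) = -8*K)
o = 25087/55116 (o = -25087/(-55116) = -25087*(-1/55116) = 25087/55116 ≈ 0.45517)
√(((110632 + 641*36) + o) + ((39730 + 79905) + M(150))) = √(((110632 + 641*36) + 25087/55116) + ((39730 + 79905) - 8*150)) = √(((110632 + 23076) + 25087/55116) + (119635 - 1200)) = √((133708 + 25087/55116) + 118435) = √(7369475215/55116 + 118435) = √(13897138675/55116) = 35*√17368587193/9186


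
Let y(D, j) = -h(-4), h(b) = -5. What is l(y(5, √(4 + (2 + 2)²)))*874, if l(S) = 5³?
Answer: 109250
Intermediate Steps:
y(D, j) = 5 (y(D, j) = -1*(-5) = 5)
l(S) = 125
l(y(5, √(4 + (2 + 2)²)))*874 = 125*874 = 109250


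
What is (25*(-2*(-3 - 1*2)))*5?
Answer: 1250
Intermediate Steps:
(25*(-2*(-3 - 1*2)))*5 = (25*(-2*(-3 - 2)))*5 = (25*(-2*(-5)))*5 = (25*10)*5 = 250*5 = 1250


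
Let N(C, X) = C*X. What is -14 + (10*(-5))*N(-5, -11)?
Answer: -2764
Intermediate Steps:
-14 + (10*(-5))*N(-5, -11) = -14 + (10*(-5))*(-5*(-11)) = -14 - 50*55 = -14 - 2750 = -2764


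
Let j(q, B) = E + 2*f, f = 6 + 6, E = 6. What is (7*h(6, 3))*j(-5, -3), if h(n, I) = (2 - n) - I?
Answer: -1470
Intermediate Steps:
f = 12
j(q, B) = 30 (j(q, B) = 6 + 2*12 = 6 + 24 = 30)
h(n, I) = 2 - I - n
(7*h(6, 3))*j(-5, -3) = (7*(2 - 1*3 - 1*6))*30 = (7*(2 - 3 - 6))*30 = (7*(-7))*30 = -49*30 = -1470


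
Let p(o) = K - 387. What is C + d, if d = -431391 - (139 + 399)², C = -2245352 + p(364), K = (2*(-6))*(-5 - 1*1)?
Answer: -2966502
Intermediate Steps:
K = 72 (K = -12*(-5 - 1) = -12*(-6) = 72)
p(o) = -315 (p(o) = 72 - 387 = -315)
C = -2245667 (C = -2245352 - 315 = -2245667)
d = -720835 (d = -431391 - 1*538² = -431391 - 1*289444 = -431391 - 289444 = -720835)
C + d = -2245667 - 720835 = -2966502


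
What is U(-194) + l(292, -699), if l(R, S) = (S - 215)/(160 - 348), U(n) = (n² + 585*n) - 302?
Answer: -7158207/94 ≈ -76151.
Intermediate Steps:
U(n) = -302 + n² + 585*n
l(R, S) = 215/188 - S/188 (l(R, S) = (-215 + S)/(-188) = (-215 + S)*(-1/188) = 215/188 - S/188)
U(-194) + l(292, -699) = (-302 + (-194)² + 585*(-194)) + (215/188 - 1/188*(-699)) = (-302 + 37636 - 113490) + (215/188 + 699/188) = -76156 + 457/94 = -7158207/94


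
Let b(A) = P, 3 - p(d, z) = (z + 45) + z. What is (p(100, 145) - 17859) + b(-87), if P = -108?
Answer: -18299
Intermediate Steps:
p(d, z) = -42 - 2*z (p(d, z) = 3 - ((z + 45) + z) = 3 - ((45 + z) + z) = 3 - (45 + 2*z) = 3 + (-45 - 2*z) = -42 - 2*z)
b(A) = -108
(p(100, 145) - 17859) + b(-87) = ((-42 - 2*145) - 17859) - 108 = ((-42 - 290) - 17859) - 108 = (-332 - 17859) - 108 = -18191 - 108 = -18299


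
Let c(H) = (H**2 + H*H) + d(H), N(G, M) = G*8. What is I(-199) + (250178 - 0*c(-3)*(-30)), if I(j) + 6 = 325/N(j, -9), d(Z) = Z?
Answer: 398273499/1592 ≈ 2.5017e+5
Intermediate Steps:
N(G, M) = 8*G
c(H) = H + 2*H**2 (c(H) = (H**2 + H*H) + H = (H**2 + H**2) + H = 2*H**2 + H = H + 2*H**2)
I(j) = -6 + 325/(8*j) (I(j) = -6 + 325/((8*j)) = -6 + 325*(1/(8*j)) = -6 + 325/(8*j))
I(-199) + (250178 - 0*c(-3)*(-30)) = (-6 + (325/8)/(-199)) + (250178 - 0*(-3*(1 + 2*(-3)))*(-30)) = (-6 + (325/8)*(-1/199)) + (250178 - 0*(-3*(1 - 6))*(-30)) = (-6 - 325/1592) + (250178 - 0*(-3*(-5))*(-30)) = -9877/1592 + (250178 - 0*15*(-30)) = -9877/1592 + (250178 - 0*(-30)) = -9877/1592 + (250178 - 1*0) = -9877/1592 + (250178 + 0) = -9877/1592 + 250178 = 398273499/1592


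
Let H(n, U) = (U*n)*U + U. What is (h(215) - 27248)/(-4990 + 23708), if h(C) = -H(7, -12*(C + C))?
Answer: -93200644/9359 ≈ -9958.4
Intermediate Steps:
H(n, U) = U + n*U² (H(n, U) = n*U² + U = U + n*U²)
h(C) = 24*C*(1 - 168*C) (h(C) = -(-12*(C + C))*(1 - 12*(C + C)*7) = -(-24*C)*(1 - 24*C*7) = -(-24*C)*(1 - 168*C) = -(-24)*C*(1 - 168*C) = 24*C*(1 - 168*C))
(h(215) - 27248)/(-4990 + 23708) = (24*215*(1 - 168*215) - 27248)/(-4990 + 23708) = (24*215*(1 - 36120) - 27248)/18718 = (24*215*(-36119) - 27248)*(1/18718) = (-186374040 - 27248)*(1/18718) = -186401288*1/18718 = -93200644/9359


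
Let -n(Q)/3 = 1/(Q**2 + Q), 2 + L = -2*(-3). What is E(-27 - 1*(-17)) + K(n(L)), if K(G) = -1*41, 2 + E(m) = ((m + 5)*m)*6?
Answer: 257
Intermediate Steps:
E(m) = -2 + 6*m*(5 + m) (E(m) = -2 + ((m + 5)*m)*6 = -2 + ((5 + m)*m)*6 = -2 + (m*(5 + m))*6 = -2 + 6*m*(5 + m))
L = 4 (L = -2 - 2*(-3) = -2 + 6 = 4)
n(Q) = -3/(Q + Q**2) (n(Q) = -3/(Q**2 + Q) = -3/(Q + Q**2))
K(G) = -41
E(-27 - 1*(-17)) + K(n(L)) = (-2 + 6*(-27 - 1*(-17))**2 + 30*(-27 - 1*(-17))) - 41 = (-2 + 6*(-27 + 17)**2 + 30*(-27 + 17)) - 41 = (-2 + 6*(-10)**2 + 30*(-10)) - 41 = (-2 + 6*100 - 300) - 41 = (-2 + 600 - 300) - 41 = 298 - 41 = 257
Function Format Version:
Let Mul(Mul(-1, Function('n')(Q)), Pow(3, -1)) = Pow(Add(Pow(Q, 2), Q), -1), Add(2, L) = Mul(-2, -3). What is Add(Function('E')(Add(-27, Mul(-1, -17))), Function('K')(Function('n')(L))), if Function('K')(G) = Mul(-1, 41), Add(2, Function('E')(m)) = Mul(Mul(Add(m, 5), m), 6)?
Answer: 257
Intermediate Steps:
Function('E')(m) = Add(-2, Mul(6, m, Add(5, m))) (Function('E')(m) = Add(-2, Mul(Mul(Add(m, 5), m), 6)) = Add(-2, Mul(Mul(Add(5, m), m), 6)) = Add(-2, Mul(Mul(m, Add(5, m)), 6)) = Add(-2, Mul(6, m, Add(5, m))))
L = 4 (L = Add(-2, Mul(-2, -3)) = Add(-2, 6) = 4)
Function('n')(Q) = Mul(-3, Pow(Add(Q, Pow(Q, 2)), -1)) (Function('n')(Q) = Mul(-3, Pow(Add(Pow(Q, 2), Q), -1)) = Mul(-3, Pow(Add(Q, Pow(Q, 2)), -1)))
Function('K')(G) = -41
Add(Function('E')(Add(-27, Mul(-1, -17))), Function('K')(Function('n')(L))) = Add(Add(-2, Mul(6, Pow(Add(-27, Mul(-1, -17)), 2)), Mul(30, Add(-27, Mul(-1, -17)))), -41) = Add(Add(-2, Mul(6, Pow(Add(-27, 17), 2)), Mul(30, Add(-27, 17))), -41) = Add(Add(-2, Mul(6, Pow(-10, 2)), Mul(30, -10)), -41) = Add(Add(-2, Mul(6, 100), -300), -41) = Add(Add(-2, 600, -300), -41) = Add(298, -41) = 257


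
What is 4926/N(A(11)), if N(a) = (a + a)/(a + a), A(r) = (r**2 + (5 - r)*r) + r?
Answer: 4926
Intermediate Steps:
A(r) = r + r**2 + r*(5 - r) (A(r) = (r**2 + r*(5 - r)) + r = r + r**2 + r*(5 - r))
N(a) = 1 (N(a) = (2*a)/((2*a)) = (2*a)*(1/(2*a)) = 1)
4926/N(A(11)) = 4926/1 = 4926*1 = 4926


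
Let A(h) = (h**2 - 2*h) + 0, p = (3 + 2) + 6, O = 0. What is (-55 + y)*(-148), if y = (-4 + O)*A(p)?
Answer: 66748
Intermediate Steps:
p = 11 (p = 5 + 6 = 11)
A(h) = h**2 - 2*h
y = -396 (y = (-4 + 0)*(11*(-2 + 11)) = -44*9 = -4*99 = -396)
(-55 + y)*(-148) = (-55 - 396)*(-148) = -451*(-148) = 66748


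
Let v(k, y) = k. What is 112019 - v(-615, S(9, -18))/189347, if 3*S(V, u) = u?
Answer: 21210462208/189347 ≈ 1.1202e+5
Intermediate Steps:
S(V, u) = u/3
112019 - v(-615, S(9, -18))/189347 = 112019 - (-615)/189347 = 112019 - 1*(-615/189347) = 112019 + 615/189347 = 21210462208/189347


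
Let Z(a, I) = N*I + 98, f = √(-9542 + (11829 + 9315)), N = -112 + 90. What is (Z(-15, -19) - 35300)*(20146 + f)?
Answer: -700758464 - 34784*√11602 ≈ -7.0450e+8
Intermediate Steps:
N = -22
f = √11602 (f = √(-9542 + 21144) = √11602 ≈ 107.71)
Z(a, I) = 98 - 22*I (Z(a, I) = -22*I + 98 = 98 - 22*I)
(Z(-15, -19) - 35300)*(20146 + f) = ((98 - 22*(-19)) - 35300)*(20146 + √11602) = ((98 + 418) - 35300)*(20146 + √11602) = (516 - 35300)*(20146 + √11602) = -34784*(20146 + √11602) = -700758464 - 34784*√11602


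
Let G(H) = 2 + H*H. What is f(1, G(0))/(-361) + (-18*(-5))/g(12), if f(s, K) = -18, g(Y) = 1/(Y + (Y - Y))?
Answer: 389898/361 ≈ 1080.1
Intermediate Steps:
G(H) = 2 + H²
g(Y) = 1/Y (g(Y) = 1/(Y + 0) = 1/Y)
f(1, G(0))/(-361) + (-18*(-5))/g(12) = -18/(-361) + (-18*(-5))/(1/12) = -18*(-1/361) + 90/(1/12) = 18/361 + 90*12 = 18/361 + 1080 = 389898/361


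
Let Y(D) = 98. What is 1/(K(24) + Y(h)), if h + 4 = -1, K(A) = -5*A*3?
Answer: -1/262 ≈ -0.0038168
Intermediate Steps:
K(A) = -15*A
h = -5 (h = -4 - 1 = -5)
1/(K(24) + Y(h)) = 1/(-15*24 + 98) = 1/(-360 + 98) = 1/(-262) = -1/262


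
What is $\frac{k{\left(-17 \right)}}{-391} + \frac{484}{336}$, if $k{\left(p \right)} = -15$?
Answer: $\frac{48571}{32844} \approx 1.4788$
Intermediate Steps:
$\frac{k{\left(-17 \right)}}{-391} + \frac{484}{336} = - \frac{15}{-391} + \frac{484}{336} = \left(-15\right) \left(- \frac{1}{391}\right) + 484 \cdot \frac{1}{336} = \frac{15}{391} + \frac{121}{84} = \frac{48571}{32844}$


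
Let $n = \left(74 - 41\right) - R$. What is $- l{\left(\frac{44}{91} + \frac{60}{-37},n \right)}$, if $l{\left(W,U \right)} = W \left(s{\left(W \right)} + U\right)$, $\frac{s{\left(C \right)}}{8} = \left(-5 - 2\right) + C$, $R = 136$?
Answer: $- \frac{2168946488}{11336689} \approx -191.32$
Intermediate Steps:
$n = -103$ ($n = \left(74 - 41\right) - 136 = 33 - 136 = -103$)
$s{\left(C \right)} = -56 + 8 C$ ($s{\left(C \right)} = 8 \left(\left(-5 - 2\right) + C\right) = 8 \left(-7 + C\right) = -56 + 8 C$)
$l{\left(W,U \right)} = W \left(-56 + U + 8 W\right)$ ($l{\left(W,U \right)} = W \left(\left(-56 + 8 W\right) + U\right) = W \left(-56 + U + 8 W\right)$)
$- l{\left(\frac{44}{91} + \frac{60}{-37},n \right)} = - \left(\frac{44}{91} + \frac{60}{-37}\right) \left(-56 - 103 + 8 \left(\frac{44}{91} + \frac{60}{-37}\right)\right) = - \left(44 \cdot \frac{1}{91} + 60 \left(- \frac{1}{37}\right)\right) \left(-56 - 103 + 8 \left(44 \cdot \frac{1}{91} + 60 \left(- \frac{1}{37}\right)\right)\right) = - \left(\frac{44}{91} - \frac{60}{37}\right) \left(-56 - 103 + 8 \left(\frac{44}{91} - \frac{60}{37}\right)\right) = - \frac{\left(-3832\right) \left(-56 - 103 + 8 \left(- \frac{3832}{3367}\right)\right)}{3367} = - \frac{\left(-3832\right) \left(-56 - 103 - \frac{30656}{3367}\right)}{3367} = - \frac{\left(-3832\right) \left(-566009\right)}{3367 \cdot 3367} = \left(-1\right) \frac{2168946488}{11336689} = - \frac{2168946488}{11336689}$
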